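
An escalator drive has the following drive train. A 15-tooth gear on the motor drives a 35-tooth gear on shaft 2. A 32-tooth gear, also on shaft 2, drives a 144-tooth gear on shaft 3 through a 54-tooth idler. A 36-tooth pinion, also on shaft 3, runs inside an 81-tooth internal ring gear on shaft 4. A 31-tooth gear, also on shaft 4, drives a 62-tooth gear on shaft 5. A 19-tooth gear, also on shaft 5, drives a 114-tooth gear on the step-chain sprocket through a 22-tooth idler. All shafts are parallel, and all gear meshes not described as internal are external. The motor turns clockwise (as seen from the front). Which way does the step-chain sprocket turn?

clockwise

the motor → shaft 2: external mesh, 1 reversal → CCW.
shaft 2 → shaft 3: driver → idler → driven is 2 external meshes, 2 reversals → CCW.
shaft 3 → shaft 4: internal mesh, same direction → CCW.
shaft 4 → shaft 5: external mesh, 1 reversal → CW.
shaft 5 → the step-chain sprocket: driver → idler → driven is 2 external meshes, 2 reversals → CW.
6 reversals in total — an even number — so the step-chain sprocket turns the same way as the motor.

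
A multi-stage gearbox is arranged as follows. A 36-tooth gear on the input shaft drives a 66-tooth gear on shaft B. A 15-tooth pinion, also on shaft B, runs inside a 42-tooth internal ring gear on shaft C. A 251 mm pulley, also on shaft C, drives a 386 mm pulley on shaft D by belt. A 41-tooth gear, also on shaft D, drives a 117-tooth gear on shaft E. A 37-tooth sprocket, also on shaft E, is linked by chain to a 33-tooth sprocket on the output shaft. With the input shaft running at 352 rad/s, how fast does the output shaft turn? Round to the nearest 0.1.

gear mesh 66/36 = 1.8333 → 352/1.8333 = 192 rad/s
internal gear 42/15 = 2.8 → 192/2.8 = 68.571 rad/s
belt 386/251 = 1.5378 → 68.571/1.5378 = 44.589 rad/s
gear mesh 117/41 = 2.8537 → 44.589/2.8537 = 15.625 rad/s
chain 33/37 = 0.89189 → 15.625/0.89189 = 17.519 rad/s

17.5 rad/s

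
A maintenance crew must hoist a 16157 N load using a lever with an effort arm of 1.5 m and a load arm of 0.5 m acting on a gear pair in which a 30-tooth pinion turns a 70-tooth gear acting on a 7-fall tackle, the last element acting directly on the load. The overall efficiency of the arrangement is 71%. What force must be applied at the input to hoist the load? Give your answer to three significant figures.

Lever MA = effort arm / load arm = 1.5/0.5 = 3.
Gear pair MA = 70/30 = 2.3333.
Block-and-tackle MA = number of supporting rope parts = 7.
Combined ideal MA = 3 × 2.3333 × 7 = 49.
Actual MA = 49 × 0.71 = 34.79.
Effort = load / actual MA = 16157 / 34.79 = 464.42 N.

464 N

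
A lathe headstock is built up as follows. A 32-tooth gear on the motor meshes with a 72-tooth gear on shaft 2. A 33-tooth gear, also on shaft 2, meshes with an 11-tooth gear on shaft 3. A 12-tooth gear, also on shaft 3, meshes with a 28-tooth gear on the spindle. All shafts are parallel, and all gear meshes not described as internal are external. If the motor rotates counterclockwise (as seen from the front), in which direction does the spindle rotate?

clockwise

the motor → shaft 2: external mesh, 1 reversal → CW.
shaft 2 → shaft 3: external mesh, 1 reversal → CCW.
shaft 3 → the spindle: external mesh, 1 reversal → CW.
3 reversals in total — an odd number — so the spindle turns opposite to the motor.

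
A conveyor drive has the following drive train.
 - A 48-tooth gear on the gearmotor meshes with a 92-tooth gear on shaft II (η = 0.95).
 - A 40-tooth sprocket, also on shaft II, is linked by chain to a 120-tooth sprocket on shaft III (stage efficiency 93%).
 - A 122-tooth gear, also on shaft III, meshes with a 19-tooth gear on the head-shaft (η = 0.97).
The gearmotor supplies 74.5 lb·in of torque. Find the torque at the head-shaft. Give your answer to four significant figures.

57.17 lb·in

Gear mesh: ratio = 92/48 = 1.9167; torque at shaft II = 74.5 × 1.9167 × 0.95 = 135.65 lb·in.
Chain: ratio = 120/40 = 3; torque at shaft III = 135.65 × 3 × 0.93 = 378.47 lb·in.
Gear mesh: ratio = 19/122 = 0.15574; torque at the head-shaft = 378.47 × 0.15574 × 0.97 = 57.174 lb·in.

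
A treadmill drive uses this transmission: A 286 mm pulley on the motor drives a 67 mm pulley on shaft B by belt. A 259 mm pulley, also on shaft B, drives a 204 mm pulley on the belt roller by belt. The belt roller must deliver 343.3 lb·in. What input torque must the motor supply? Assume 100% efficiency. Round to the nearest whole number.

Overall ratio R = 0.23427 × 0.78764 = 0.18452.
Input torque = output torque / R = 343.3 / 0.18452 = 1860.5 lb·in.

1861 lb·in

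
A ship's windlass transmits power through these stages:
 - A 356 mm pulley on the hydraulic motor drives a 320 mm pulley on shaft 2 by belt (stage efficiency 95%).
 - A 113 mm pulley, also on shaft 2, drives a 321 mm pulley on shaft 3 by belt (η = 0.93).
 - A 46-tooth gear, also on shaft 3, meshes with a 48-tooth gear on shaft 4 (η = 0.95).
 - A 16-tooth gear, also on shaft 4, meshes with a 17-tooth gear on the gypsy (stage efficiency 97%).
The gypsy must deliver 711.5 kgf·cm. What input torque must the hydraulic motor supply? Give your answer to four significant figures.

Overall ratio R = 0.89888 × 2.8407 × 1.0435 × 1.0625 = 2.831; overall efficiency η = 0.95 × 0.93 × 0.95 × 0.97 = 0.8141.
Input torque = output torque / (R × η) = 711.5 / (2.831 × 0.8141) = 308.7 kgf·cm.

308.7 kgf·cm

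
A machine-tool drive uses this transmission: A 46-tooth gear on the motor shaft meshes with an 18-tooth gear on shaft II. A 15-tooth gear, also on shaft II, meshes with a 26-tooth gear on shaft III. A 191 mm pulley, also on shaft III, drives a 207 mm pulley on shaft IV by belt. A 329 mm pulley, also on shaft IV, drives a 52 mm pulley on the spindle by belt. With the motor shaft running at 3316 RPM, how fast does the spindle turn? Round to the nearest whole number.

28541 RPM

gear mesh 18/46 = 0.3913 → 3316/0.3913 = 8474.2 RPM
gear mesh 26/15 = 1.7333 → 8474.2/1.7333 = 4889 RPM
belt 207/191 = 1.0838 → 4889/1.0838 = 4511.1 RPM
belt 52/329 = 0.15805 → 4511.1/0.15805 = 28541 RPM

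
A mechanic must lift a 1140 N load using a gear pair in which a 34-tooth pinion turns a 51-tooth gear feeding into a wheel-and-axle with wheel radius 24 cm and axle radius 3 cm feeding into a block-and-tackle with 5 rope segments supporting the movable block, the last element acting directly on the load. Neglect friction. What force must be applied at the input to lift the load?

19 N

Gear pair MA = 51/34 = 1.5.
Wheel-and-axle MA = R/r = 24/3 = 8.
Block-and-tackle MA = number of supporting rope parts = 5.
Combined ideal MA = 1.5 × 8 × 5 = 60.
Effort = load / MA = 1140 / 60 = 19 N.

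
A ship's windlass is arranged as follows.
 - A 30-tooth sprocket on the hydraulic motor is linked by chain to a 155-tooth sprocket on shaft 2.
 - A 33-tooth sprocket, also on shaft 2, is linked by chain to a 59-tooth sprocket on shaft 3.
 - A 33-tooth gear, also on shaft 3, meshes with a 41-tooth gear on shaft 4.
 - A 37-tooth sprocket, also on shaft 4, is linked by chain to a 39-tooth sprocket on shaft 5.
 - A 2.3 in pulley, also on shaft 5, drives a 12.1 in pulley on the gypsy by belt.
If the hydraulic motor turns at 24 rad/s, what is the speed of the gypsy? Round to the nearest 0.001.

0.377 rad/s

the hydraulic motor → shaft 2 (chain, 155/30): 24 ÷ 5.1667 = 4.6452 rad/s
shaft 2 → shaft 3 (chain, 59/33): 4.6452 ÷ 1.7879 = 2.5981 rad/s
shaft 3 → shaft 4 (gear mesh, 41/33): 2.5981 ÷ 1.2424 = 2.0912 rad/s
shaft 4 → shaft 5 (chain, 39/37): 2.0912 ÷ 1.0541 = 1.9839 rad/s
shaft 5 → the gypsy (belt, 12.1/2.3): 1.9839 ÷ 5.2609 = 0.37711 rad/s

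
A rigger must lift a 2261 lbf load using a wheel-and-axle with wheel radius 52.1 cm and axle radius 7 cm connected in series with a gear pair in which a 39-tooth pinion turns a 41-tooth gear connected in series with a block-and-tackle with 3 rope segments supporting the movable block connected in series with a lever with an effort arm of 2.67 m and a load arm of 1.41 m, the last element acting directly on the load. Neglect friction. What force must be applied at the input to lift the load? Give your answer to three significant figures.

Wheel-and-axle MA = R/r = 52.1/7 = 7.4429.
Gear pair MA = 41/39 = 1.0513.
Block-and-tackle MA = number of supporting rope parts = 3.
Lever MA = effort arm / load arm = 2.67/1.41 = 1.8936.
Combined ideal MA = 7.4429 × 1.0513 × 3 × 1.8936 = 44.45.
Effort = load / MA = 2261 / 44.45 = 50.866 lbf.

50.9 lbf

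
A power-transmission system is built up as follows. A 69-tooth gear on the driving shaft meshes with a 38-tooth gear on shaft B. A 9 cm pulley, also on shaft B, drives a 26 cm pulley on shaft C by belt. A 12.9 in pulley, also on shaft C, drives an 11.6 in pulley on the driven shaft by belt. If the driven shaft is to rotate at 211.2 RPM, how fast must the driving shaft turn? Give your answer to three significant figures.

Overall ratio R = 0.55072 × 2.8889 × 0.89922 = 1.4307.
Required input speed = output speed × R = 211.2 × 1.4307 = 302.15 RPM.

302 RPM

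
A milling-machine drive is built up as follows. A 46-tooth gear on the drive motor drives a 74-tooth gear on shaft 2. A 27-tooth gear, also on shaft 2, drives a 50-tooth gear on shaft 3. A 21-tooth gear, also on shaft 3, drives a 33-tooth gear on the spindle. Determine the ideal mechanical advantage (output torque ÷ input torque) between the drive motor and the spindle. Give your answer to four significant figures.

Each stage contributes driven/driver: gear mesh 74/46 = 1.6087, gear mesh 50/27 = 1.8519, gear mesh 33/21 = 1.5714.
Overall: 1.6087 × 1.8519 × 1.5714 = 4.6814.

4.681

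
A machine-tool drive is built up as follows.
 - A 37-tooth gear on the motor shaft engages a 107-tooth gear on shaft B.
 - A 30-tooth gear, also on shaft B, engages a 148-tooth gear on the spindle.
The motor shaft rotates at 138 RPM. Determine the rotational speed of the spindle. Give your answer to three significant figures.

Gear mesh: ratio = 107/37 = 2.8919, so shaft B turns at 138 / 2.8919 = 47.72 RPM.
Gear mesh: ratio = 148/30 = 4.9333, so the spindle turns at 47.72 / 4.9333 = 9.6729 RPM.

9.67 RPM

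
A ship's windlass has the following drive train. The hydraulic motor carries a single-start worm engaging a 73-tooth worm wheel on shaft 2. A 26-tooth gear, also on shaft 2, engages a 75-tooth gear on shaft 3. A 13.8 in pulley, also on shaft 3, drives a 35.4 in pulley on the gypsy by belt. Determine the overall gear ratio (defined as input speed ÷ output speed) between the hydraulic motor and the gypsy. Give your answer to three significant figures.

Each stage contributes driven/driver: worm 73/1 = 73, gear mesh 75/26 = 2.8846, belt 35.4/13.8 = 2.5652.
Overall: 73 × 2.8846 × 2.5652 = 540.18.

540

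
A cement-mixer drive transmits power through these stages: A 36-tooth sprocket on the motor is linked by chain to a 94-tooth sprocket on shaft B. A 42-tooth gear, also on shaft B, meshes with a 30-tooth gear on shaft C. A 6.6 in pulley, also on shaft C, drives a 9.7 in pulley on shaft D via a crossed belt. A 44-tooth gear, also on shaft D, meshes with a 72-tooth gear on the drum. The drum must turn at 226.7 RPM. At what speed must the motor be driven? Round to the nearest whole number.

1017 RPM

Overall ratio R = 2.6111 × 0.71429 × 1.4697 × 1.6364 = 4.4854.
Required input speed = output speed × R = 226.7 × 4.4854 = 1016.8 RPM.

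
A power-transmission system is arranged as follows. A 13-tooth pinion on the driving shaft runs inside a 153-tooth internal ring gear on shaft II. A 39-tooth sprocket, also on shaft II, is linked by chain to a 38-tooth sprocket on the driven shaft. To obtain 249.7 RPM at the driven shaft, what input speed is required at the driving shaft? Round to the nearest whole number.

Overall ratio R = 11.769 × 0.97436 = 11.467.
Required input speed = output speed × R = 249.7 × 11.467 = 2863.4 RPM.

2863 RPM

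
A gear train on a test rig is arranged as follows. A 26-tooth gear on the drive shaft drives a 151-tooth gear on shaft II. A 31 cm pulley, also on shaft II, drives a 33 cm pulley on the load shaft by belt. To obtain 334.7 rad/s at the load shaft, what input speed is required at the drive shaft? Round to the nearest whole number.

2069 rad/s

Overall ratio R = 5.8077 × 1.0645 = 6.1824.
Required input speed = output speed × R = 334.7 × 6.1824 = 2069.2 rad/s.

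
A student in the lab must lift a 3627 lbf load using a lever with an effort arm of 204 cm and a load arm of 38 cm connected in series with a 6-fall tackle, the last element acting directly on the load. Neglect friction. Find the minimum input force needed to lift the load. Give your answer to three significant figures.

113 lbf

Lever MA = effort arm / load arm = 204/38 = 5.3684.
Block-and-tackle MA = number of supporting rope parts = 6.
Combined ideal MA = 5.3684 × 6 = 32.211.
Effort = load / MA = 3627 / 32.211 = 112.6 lbf.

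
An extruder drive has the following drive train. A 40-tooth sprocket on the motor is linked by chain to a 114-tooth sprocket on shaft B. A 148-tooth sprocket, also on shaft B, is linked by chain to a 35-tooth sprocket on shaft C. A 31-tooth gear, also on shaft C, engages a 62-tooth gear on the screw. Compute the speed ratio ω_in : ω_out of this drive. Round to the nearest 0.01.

1.35

Each stage contributes driven/driver: chain 114/40 = 2.85, chain 35/148 = 0.23649, gear mesh 62/31 = 2.
Overall: 2.85 × 0.23649 × 2 = 1.348.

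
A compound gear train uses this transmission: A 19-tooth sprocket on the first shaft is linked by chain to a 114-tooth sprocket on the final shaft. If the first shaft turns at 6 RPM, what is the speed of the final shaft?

1 RPM

Chain: ratio = 114/19 = 6, so the final shaft turns at 6 / 6 = 1 RPM.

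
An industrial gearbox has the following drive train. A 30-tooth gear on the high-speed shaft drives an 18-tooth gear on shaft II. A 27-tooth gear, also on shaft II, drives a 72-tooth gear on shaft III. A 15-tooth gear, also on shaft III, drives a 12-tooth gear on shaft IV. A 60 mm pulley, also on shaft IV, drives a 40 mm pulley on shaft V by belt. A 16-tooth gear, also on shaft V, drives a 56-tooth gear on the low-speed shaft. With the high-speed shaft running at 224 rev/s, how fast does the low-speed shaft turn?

75 rev/s

gear mesh 18/30 = 0.6 → 224/0.6 = 373.33 rev/s
gear mesh 72/27 = 2.6667 → 373.33/2.6667 = 140 rev/s
gear mesh 12/15 = 0.8 → 140/0.8 = 175 rev/s
belt 40/60 = 0.66667 → 175/0.66667 = 262.5 rev/s
gear mesh 56/16 = 3.5 → 262.5/3.5 = 75 rev/s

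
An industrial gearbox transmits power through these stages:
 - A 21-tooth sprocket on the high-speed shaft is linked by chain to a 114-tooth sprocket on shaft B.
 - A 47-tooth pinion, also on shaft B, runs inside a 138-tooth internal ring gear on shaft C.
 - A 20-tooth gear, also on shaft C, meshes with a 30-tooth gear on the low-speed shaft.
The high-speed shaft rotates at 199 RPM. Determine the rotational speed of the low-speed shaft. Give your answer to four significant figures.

8.323 RPM

chain 114/21 = 5.4286 → 199/5.4286 = 36.658 RPM
internal gear 138/47 = 2.9362 → 36.658/2.9362 = 12.485 RPM
gear mesh 30/20 = 1.5 → 12.485/1.5 = 8.3233 RPM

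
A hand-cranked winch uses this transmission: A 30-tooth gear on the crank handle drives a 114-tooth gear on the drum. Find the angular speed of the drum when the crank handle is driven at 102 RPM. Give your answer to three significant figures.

gear mesh 114/30 = 3.8 → 102/3.8 = 26.842 RPM

26.8 RPM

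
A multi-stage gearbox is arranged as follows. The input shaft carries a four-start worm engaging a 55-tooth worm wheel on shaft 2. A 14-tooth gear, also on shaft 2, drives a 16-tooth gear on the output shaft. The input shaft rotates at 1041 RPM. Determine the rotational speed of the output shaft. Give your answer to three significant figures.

66.2 RPM

Worm: ratio = 55/4 = 13.75, so shaft 2 turns at 1041 / 13.75 = 75.709 RPM.
Gear mesh: ratio = 16/14 = 1.1429, so the output shaft turns at 75.709 / 1.1429 = 66.245 RPM.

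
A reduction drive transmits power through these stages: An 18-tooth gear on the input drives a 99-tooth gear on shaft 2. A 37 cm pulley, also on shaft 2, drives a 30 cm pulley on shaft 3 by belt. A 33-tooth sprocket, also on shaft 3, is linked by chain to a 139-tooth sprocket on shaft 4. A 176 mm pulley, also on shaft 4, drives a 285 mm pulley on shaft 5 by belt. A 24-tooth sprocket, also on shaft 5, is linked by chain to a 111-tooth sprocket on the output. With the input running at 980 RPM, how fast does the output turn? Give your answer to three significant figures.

6.97 RPM

gear mesh 99/18 = 5.5 → 980/5.5 = 178.18 RPM
belt 30/37 = 0.81081 → 178.18/0.81081 = 219.76 RPM
chain 139/33 = 4.2121 → 219.76/4.2121 = 52.173 RPM
belt 285/176 = 1.6193 → 52.173/1.6193 = 32.219 RPM
chain 111/24 = 4.625 → 32.219/4.625 = 6.9663 RPM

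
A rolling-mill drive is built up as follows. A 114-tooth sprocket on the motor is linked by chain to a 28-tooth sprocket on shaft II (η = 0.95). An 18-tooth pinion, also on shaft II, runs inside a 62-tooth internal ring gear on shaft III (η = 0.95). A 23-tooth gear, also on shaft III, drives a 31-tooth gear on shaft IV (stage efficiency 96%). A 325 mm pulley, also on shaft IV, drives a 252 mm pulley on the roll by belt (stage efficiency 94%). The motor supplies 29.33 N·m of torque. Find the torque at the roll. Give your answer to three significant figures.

21.1 N·m

After the chain (28/114): 29.33 × 0.24561 × 0.95 = 6.8437 N·m
After the internal gear (62/18): 6.8437 × 3.4444 × 0.95 = 22.394 N·m
After the gear mesh (31/23): 22.394 × 1.3478 × 0.96 = 28.976 N·m
After the belt (252/325): 28.976 × 0.77538 × 0.94 = 21.119 N·m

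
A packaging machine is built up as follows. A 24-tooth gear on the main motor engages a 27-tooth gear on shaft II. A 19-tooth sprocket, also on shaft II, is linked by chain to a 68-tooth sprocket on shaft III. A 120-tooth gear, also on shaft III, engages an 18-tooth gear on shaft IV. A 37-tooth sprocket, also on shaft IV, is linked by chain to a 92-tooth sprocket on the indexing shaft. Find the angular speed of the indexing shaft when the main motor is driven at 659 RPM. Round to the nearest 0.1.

gear mesh 27/24 = 1.125 → 659/1.125 = 585.78 RPM
chain 68/19 = 3.5789 → 585.78/3.5789 = 163.67 RPM
gear mesh 18/120 = 0.15 → 163.67/0.15 = 1091.2 RPM
chain 92/37 = 2.4865 → 1091.2/2.4865 = 438.83 RPM

438.8 RPM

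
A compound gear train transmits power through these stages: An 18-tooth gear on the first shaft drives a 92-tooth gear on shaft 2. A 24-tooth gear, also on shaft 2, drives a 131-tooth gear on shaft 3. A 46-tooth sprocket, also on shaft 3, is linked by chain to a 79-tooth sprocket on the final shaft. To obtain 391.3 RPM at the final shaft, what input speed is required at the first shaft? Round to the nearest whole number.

Overall ratio R = 5.1111 × 5.4583 × 1.7174 = 47.912.
Required input speed = output speed × R = 391.3 × 47.912 = 18748 RPM.

18748 RPM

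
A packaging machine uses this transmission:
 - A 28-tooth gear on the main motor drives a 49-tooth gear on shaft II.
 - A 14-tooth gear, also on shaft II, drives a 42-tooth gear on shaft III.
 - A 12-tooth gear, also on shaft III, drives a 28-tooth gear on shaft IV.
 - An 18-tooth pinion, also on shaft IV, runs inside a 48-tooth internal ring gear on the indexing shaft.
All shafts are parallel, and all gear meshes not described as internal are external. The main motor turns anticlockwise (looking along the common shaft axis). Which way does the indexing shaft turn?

the main motor → shaft II: external mesh, 1 reversal → CW.
shaft II → shaft III: external mesh, 1 reversal → CCW.
shaft III → shaft IV: external mesh, 1 reversal → CW.
shaft IV → the indexing shaft: internal mesh, same direction → CW.
3 reversals in total — an odd number — so the indexing shaft turns opposite to the main motor.

clockwise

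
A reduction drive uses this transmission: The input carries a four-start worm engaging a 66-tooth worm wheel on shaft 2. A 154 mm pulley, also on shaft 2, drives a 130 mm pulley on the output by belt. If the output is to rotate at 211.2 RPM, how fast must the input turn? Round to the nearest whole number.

Overall ratio R = 16.5 × 0.84416 = 13.929.
Required input speed = output speed × R = 211.2 × 13.929 = 2941.7 RPM.

2942 RPM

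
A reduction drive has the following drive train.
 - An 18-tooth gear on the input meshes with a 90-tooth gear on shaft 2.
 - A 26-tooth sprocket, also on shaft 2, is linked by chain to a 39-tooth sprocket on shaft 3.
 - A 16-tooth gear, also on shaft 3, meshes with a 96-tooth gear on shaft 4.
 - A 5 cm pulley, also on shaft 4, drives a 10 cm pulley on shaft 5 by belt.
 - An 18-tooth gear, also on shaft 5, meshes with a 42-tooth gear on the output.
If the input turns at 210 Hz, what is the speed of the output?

Gear mesh: ratio = 90/18 = 5, so shaft 2 turns at 210 / 5 = 42 Hz.
Chain: ratio = 39/26 = 1.5, so shaft 3 turns at 42 / 1.5 = 28 Hz.
Gear mesh: ratio = 96/16 = 6, so shaft 4 turns at 28 / 6 = 4.6667 Hz.
Belt: ratio = 10/5 = 2, so shaft 5 turns at 4.6667 / 2 = 2.3333 Hz.
Gear mesh: ratio = 42/18 = 2.3333, so the output turns at 2.3333 / 2.3333 = 1 Hz.

1 Hz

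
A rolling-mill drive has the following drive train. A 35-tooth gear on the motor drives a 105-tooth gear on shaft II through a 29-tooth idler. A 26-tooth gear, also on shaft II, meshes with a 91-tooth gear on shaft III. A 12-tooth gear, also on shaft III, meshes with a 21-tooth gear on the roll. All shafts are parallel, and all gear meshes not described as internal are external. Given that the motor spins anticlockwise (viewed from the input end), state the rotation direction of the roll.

anticlockwise

the motor → shaft II: driver → idler → driven is 2 external meshes, 2 reversals → CCW.
shaft II → shaft III: external mesh, 1 reversal → CW.
shaft III → the roll: external mesh, 1 reversal → CCW.
4 reversals in total — an even number — so the roll turns the same way as the motor.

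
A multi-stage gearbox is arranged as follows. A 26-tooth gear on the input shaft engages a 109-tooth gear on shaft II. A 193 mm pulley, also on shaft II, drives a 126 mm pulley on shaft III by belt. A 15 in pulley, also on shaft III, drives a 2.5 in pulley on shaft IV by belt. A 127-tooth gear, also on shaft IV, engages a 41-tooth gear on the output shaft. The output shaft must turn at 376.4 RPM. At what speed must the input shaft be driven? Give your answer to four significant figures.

Overall ratio R = 4.1923 × 0.65285 × 0.16667 × 0.32283 = 0.14726.
Required input speed = output speed × R = 376.4 × 0.14726 = 55.43 RPM.

55.43 RPM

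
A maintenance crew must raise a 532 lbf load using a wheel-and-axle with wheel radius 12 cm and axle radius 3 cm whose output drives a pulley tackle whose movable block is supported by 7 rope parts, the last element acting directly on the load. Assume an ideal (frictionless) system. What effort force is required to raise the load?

19 lbf

Wheel-and-axle MA = R/r = 12/3 = 4.
Block-and-tackle MA = number of supporting rope parts = 7.
Combined ideal MA = 4 × 7 = 28.
Effort = load / MA = 532 / 28 = 19 lbf.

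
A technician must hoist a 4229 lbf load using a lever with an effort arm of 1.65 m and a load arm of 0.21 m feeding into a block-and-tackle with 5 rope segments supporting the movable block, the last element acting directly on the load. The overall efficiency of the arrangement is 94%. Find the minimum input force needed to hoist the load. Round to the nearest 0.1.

Lever MA = effort arm / load arm = 1.65/0.21 = 7.8571.
Block-and-tackle MA = number of supporting rope parts = 5.
Combined ideal MA = 7.8571 × 5 = 39.286.
Actual MA = 39.286 × 0.94 = 36.929.
Effort = load / actual MA = 4229 / 36.929 = 114.52 lbf.

114.5 lbf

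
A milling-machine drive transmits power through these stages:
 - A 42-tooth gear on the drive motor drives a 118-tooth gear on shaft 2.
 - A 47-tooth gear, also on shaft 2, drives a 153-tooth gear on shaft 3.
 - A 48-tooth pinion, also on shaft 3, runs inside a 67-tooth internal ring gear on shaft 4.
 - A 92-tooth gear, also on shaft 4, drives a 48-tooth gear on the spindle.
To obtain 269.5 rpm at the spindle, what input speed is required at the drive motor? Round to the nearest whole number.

Overall ratio R = 2.8095 × 3.2553 × 1.3958 × 0.52174 = 6.6606.
Required input speed = output speed × R = 269.5 × 6.6606 = 1795 rpm.

1795 rpm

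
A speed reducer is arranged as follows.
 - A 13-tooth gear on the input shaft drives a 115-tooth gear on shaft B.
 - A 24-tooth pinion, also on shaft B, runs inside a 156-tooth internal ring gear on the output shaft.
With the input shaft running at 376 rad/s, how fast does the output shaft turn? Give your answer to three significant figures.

Gear mesh: ratio = 115/13 = 8.8462, so shaft B turns at 376 / 8.8462 = 42.504 rad/s.
Internal gear: ratio = 156/24 = 6.5, so the output shaft turns at 42.504 / 6.5 = 6.5391 rad/s.

6.54 rad/s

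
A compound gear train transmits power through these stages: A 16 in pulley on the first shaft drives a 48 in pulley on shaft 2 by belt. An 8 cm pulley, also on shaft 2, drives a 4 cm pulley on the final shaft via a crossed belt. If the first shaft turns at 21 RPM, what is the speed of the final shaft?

14 RPM

the first shaft → shaft 2 (belt, 48/16): 21 ÷ 3 = 7 RPM
shaft 2 → the final shaft (belt, 4/8): 7 ÷ 0.5 = 14 RPM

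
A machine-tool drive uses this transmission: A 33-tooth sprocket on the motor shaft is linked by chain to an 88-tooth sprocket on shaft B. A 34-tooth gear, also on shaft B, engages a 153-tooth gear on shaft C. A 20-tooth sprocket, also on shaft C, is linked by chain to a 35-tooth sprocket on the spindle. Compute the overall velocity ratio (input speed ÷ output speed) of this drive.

21

Each stage contributes driven/driver: chain 88/33 = 2.6667, gear mesh 153/34 = 4.5, chain 35/20 = 1.75.
Overall: 2.6667 × 4.5 × 1.75 = 21.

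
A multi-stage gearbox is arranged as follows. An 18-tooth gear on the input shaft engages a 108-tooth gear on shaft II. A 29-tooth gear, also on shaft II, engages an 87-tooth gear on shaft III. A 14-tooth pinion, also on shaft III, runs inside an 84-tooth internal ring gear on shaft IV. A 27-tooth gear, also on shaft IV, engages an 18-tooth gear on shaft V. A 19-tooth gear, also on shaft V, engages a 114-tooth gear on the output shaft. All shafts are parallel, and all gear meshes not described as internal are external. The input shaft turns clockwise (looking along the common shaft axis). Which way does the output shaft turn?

the input shaft → shaft II: external mesh, 1 reversal → CCW.
shaft II → shaft III: external mesh, 1 reversal → CW.
shaft III → shaft IV: internal mesh, same direction → CW.
shaft IV → shaft V: external mesh, 1 reversal → CCW.
shaft V → the output shaft: external mesh, 1 reversal → CW.
4 reversals in total — an even number — so the output shaft turns the same way as the input shaft.

clockwise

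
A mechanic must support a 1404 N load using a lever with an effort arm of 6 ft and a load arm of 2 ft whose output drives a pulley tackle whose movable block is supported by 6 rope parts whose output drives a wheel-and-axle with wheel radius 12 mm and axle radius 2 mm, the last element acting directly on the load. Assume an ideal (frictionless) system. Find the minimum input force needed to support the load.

13 N

Lever MA = effort arm / load arm = 6/2 = 3.
Block-and-tackle MA = number of supporting rope parts = 6.
Wheel-and-axle MA = R/r = 12/2 = 6.
Combined ideal MA = 3 × 6 × 6 = 108.
Effort = load / MA = 1404 / 108 = 13 N.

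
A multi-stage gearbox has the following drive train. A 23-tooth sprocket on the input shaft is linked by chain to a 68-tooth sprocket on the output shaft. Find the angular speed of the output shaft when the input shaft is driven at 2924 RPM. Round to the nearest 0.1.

989.0 RPM

Chain: ratio = 68/23 = 2.9565, so the output shaft turns at 2924 / 2.9565 = 989 RPM.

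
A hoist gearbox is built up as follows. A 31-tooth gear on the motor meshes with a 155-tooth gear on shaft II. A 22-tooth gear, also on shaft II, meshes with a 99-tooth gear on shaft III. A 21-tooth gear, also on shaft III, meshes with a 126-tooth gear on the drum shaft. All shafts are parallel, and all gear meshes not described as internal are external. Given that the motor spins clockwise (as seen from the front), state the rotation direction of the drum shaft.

the motor → shaft II: external mesh, 1 reversal → CCW.
shaft II → shaft III: external mesh, 1 reversal → CW.
shaft III → the drum shaft: external mesh, 1 reversal → CCW.
3 reversals in total — an odd number — so the drum shaft turns opposite to the motor.

counterclockwise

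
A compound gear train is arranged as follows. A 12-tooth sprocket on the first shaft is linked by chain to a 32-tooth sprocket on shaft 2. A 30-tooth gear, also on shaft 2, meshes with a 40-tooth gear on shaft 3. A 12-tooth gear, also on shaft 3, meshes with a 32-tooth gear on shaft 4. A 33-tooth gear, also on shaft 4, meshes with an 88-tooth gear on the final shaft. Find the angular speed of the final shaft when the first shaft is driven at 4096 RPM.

162 RPM

the first shaft → shaft 2 (chain, 32/12): 4096 ÷ 2.6667 = 1536 RPM
shaft 2 → shaft 3 (gear mesh, 40/30): 1536 ÷ 1.3333 = 1152 RPM
shaft 3 → shaft 4 (gear mesh, 32/12): 1152 ÷ 2.6667 = 432 RPM
shaft 4 → the final shaft (gear mesh, 88/33): 432 ÷ 2.6667 = 162 RPM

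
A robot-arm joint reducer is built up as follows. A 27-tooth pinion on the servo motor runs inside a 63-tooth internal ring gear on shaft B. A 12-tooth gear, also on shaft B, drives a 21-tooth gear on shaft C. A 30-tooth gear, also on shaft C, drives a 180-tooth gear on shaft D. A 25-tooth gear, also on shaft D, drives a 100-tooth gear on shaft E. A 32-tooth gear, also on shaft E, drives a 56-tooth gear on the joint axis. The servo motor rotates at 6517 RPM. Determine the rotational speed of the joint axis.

Internal gear: ratio = 63/27 = 2.3333, so shaft B turns at 6517 / 2.3333 = 2793 RPM.
Gear mesh: ratio = 21/12 = 1.75, so shaft C turns at 2793 / 1.75 = 1596 RPM.
Gear mesh: ratio = 180/30 = 6, so shaft D turns at 1596 / 6 = 266 RPM.
Gear mesh: ratio = 100/25 = 4, so shaft E turns at 266 / 4 = 66.5 RPM.
Gear mesh: ratio = 56/32 = 1.75, so the joint axis turns at 66.5 / 1.75 = 38 RPM.

38 RPM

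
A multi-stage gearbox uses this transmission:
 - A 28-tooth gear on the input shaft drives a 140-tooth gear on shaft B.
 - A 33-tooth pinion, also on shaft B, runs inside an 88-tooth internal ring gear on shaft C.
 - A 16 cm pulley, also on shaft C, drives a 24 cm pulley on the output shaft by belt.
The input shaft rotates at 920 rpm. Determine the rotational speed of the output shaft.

46 rpm

the input shaft → shaft B (gear mesh, 140/28): 920 ÷ 5 = 184 rpm
shaft B → shaft C (internal gear, 88/33): 184 ÷ 2.6667 = 69 rpm
shaft C → the output shaft (belt, 24/16): 69 ÷ 1.5 = 46 rpm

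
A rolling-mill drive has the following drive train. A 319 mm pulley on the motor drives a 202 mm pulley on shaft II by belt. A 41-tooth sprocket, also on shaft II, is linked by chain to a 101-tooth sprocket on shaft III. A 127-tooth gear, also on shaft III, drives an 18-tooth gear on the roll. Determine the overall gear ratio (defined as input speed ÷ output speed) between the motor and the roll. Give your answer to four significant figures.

Each stage contributes driven/driver: belt 202/319 = 0.63323, chain 101/41 = 2.4634, gear mesh 18/127 = 0.14173.
Overall: 0.63323 × 2.4634 × 0.14173 = 0.22109.

0.2211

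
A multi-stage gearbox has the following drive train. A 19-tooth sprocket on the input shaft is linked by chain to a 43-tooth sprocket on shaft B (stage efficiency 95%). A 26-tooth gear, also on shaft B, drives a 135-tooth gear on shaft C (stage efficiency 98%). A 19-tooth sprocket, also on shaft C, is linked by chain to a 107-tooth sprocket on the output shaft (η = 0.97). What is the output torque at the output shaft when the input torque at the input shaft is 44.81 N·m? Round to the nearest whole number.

Chain: ratio = 43/19 = 2.2632; torque at shaft B = 44.81 × 2.2632 × 0.95 = 96.341 N·m.
Gear mesh: ratio = 135/26 = 5.1923; torque at shaft C = 96.341 × 5.1923 × 0.98 = 490.23 N·m.
Chain: ratio = 107/19 = 5.6316; torque at the output shaft = 490.23 × 5.6316 × 0.97 = 2677.9 N·m.

2678 N·m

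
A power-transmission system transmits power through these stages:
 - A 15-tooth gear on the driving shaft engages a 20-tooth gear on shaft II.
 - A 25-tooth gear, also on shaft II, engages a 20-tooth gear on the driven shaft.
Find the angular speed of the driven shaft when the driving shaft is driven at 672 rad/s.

630 rad/s

gear mesh 20/15 = 1.3333 → 672/1.3333 = 504 rad/s
gear mesh 20/25 = 0.8 → 504/0.8 = 630 rad/s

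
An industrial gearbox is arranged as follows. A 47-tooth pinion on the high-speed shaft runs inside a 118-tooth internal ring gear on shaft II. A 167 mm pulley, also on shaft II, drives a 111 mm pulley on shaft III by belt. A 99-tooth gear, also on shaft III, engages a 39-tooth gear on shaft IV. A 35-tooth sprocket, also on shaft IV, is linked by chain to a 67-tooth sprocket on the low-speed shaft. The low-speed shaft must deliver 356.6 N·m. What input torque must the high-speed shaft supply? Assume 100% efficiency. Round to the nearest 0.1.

283.4 N·m

Overall ratio R = 2.5106 × 0.66467 × 0.39394 × 1.9143 = 1.2584.
Input torque = output torque / R = 356.6 / 1.2584 = 283.37 N·m.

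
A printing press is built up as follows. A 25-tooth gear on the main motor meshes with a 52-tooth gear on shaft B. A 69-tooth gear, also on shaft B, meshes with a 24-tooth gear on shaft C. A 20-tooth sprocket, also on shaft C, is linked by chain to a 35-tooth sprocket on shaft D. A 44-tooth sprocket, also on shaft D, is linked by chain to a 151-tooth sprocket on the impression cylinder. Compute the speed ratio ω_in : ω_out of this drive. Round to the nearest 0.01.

Each stage contributes driven/driver: gear mesh 52/25 = 2.08, gear mesh 24/69 = 0.34783, chain 35/20 = 1.75, chain 151/44 = 3.4318.
Overall: 2.08 × 0.34783 × 1.75 × 3.4318 = 4.345.

4.34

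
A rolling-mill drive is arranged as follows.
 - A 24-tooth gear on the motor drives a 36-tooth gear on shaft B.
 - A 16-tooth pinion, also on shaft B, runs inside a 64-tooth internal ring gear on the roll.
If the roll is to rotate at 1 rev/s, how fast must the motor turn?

6 rev/s

Overall ratio R = 1.5 × 4 = 6.
Required input speed = output speed × R = 1 × 6 = 6 rev/s.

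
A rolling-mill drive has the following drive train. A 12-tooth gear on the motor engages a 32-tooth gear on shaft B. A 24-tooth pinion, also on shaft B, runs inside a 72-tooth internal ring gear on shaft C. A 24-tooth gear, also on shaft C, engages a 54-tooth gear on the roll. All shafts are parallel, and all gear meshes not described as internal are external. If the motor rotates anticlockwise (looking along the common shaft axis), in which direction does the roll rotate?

anticlockwise

the motor → shaft B: external mesh, 1 reversal → CW.
shaft B → shaft C: internal mesh, same direction → CW.
shaft C → the roll: external mesh, 1 reversal → CCW.
2 reversals in total — an even number — so the roll turns the same way as the motor.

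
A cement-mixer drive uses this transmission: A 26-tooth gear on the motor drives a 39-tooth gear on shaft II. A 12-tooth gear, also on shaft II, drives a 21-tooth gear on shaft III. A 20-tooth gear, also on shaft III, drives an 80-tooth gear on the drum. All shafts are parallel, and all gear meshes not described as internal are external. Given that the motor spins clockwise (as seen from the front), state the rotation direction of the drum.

the motor → shaft II: external mesh, 1 reversal → CCW.
shaft II → shaft III: external mesh, 1 reversal → CW.
shaft III → the drum: external mesh, 1 reversal → CCW.
3 reversals in total — an odd number — so the drum turns opposite to the motor.

counterclockwise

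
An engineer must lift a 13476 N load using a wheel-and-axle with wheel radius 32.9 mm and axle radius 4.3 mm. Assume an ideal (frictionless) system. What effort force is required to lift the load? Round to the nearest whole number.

1761 N

Wheel-and-axle MA = R/r = 32.9/4.3 = 7.6512.
Effort = load / MA = 13476 / 7.6512 = 1761.3 N.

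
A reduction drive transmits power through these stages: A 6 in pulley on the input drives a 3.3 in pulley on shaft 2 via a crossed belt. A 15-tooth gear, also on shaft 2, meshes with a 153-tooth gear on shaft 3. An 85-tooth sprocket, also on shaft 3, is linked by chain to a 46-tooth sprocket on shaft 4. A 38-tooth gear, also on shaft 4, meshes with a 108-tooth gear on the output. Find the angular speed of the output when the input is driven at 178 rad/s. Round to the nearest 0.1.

Belt: ratio = 3.3/6 = 0.55, so shaft 2 turns at 178 / 0.55 = 323.64 rad/s.
Gear mesh: ratio = 153/15 = 10.2, so shaft 3 turns at 323.64 / 10.2 = 31.729 rad/s.
Chain: ratio = 46/85 = 0.54118, so shaft 4 turns at 31.729 / 0.54118 = 58.63 rad/s.
Gear mesh: ratio = 108/38 = 2.8421, so the output turns at 58.63 / 2.8421 = 20.629 rad/s.

20.6 rad/s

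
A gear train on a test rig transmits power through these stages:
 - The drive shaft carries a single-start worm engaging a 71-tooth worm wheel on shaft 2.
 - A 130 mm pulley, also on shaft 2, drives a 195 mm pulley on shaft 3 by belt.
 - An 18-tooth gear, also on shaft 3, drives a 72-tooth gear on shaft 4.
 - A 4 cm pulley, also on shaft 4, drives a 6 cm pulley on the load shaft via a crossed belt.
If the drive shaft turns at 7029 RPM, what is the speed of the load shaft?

11 RPM

worm 71/1 = 71 → 7029/71 = 99 RPM
belt 195/130 = 1.5 → 99/1.5 = 66 RPM
gear mesh 72/18 = 4 → 66/4 = 16.5 RPM
belt 6/4 = 1.5 → 16.5/1.5 = 11 RPM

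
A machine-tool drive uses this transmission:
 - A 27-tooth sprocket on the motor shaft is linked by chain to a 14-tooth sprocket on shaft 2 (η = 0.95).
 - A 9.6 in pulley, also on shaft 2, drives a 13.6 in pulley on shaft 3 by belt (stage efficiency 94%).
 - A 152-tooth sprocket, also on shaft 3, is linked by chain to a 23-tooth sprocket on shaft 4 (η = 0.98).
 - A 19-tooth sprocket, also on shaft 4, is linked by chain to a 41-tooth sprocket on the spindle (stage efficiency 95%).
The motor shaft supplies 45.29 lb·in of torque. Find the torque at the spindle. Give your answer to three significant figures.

After the chain (14/27): 45.29 × 0.51852 × 0.95 = 22.31 lb·in
After the belt (13.6/9.6): 22.31 × 1.4167 × 0.94 = 29.709 lb·in
After the chain (23/152): 29.709 × 0.15132 × 0.98 = 4.4055 lb·in
After the chain (41/19): 4.4055 × 2.1579 × 0.95 = 9.0313 lb·in

9.03 lb·in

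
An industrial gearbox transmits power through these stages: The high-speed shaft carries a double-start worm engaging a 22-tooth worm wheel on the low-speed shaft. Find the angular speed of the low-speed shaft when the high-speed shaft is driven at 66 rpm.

Worm: ratio = 22/2 = 11, so the low-speed shaft turns at 66 / 11 = 6 rpm.

6 rpm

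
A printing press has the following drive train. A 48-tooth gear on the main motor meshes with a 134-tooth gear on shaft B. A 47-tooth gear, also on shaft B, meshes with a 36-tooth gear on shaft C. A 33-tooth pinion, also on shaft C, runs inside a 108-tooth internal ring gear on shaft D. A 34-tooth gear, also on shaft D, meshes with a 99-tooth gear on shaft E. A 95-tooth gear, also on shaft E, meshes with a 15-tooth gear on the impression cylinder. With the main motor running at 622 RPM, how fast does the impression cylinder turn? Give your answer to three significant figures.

193 RPM

gear mesh 134/48 = 2.7917 → 622/2.7917 = 222.81 RPM
gear mesh 36/47 = 0.76596 → 222.81/0.76596 = 290.89 RPM
internal gear 108/33 = 3.2727 → 290.89/3.2727 = 88.882 RPM
gear mesh 99/34 = 2.9118 → 88.882/2.9118 = 30.525 RPM
gear mesh 15/95 = 0.15789 → 30.525/0.15789 = 193.33 RPM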